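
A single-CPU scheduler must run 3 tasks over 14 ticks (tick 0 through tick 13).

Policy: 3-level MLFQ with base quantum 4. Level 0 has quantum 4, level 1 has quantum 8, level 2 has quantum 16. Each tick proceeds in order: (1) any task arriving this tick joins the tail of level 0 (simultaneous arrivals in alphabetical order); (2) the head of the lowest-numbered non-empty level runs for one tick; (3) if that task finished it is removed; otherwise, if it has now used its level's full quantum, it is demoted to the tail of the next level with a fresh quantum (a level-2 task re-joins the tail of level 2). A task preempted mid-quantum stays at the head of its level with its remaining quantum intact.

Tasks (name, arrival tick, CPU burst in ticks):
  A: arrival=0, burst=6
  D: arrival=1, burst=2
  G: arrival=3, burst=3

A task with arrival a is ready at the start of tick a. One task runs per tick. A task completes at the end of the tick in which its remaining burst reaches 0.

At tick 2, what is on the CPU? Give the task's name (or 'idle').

running at tick 2 = A

t=0: L0/L1/L2 = A/-/- → run A
t=1: L0/L1/L2 = AD/-/- → run A
t=2: L0/L1/L2 = AD/-/- → run A
t=3: L0/L1/L2 = ADG/-/- → run A
t=4: L0/L1/L2 = DG/A/- → run D
t=5: L0/L1/L2 = DG/A/- → run D
t=6: L0/L1/L2 = G/A/- → run G
t=7: L0/L1/L2 = G/A/- → run G
t=8: L0/L1/L2 = G/A/- → run G
t=9: L0/L1/L2 = -/A/- → run A
t=10: L0/L1/L2 = -/A/- → run A
t=11: (idle)
t=12: (idle)
t=13: (idle)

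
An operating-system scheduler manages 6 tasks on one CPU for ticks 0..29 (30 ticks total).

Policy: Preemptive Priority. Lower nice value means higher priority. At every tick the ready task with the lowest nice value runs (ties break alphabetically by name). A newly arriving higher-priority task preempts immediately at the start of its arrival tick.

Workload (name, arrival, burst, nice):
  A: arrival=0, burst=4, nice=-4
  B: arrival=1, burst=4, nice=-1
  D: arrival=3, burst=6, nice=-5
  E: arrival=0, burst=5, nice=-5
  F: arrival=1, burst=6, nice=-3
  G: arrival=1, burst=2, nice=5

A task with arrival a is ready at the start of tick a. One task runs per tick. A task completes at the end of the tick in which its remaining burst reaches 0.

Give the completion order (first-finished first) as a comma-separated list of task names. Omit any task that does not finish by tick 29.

t=0: ready={A,E} → run E
t=1: ready={A,B,E,F,G} → run E
t=2: ready={A,B,E,F,G} → run E
t=3: ready={A,B,D,E,F,G} → run D
t=4: ready={A,B,D,E,F,G} → run D
t=5: ready={A,B,D,E,F,G} → run D
t=6: ready={A,B,D,E,F,G} → run D
t=7: ready={A,B,D,E,F,G} → run D
t=8: ready={A,B,D,E,F,G} → run D
t=9: ready={A,B,E,F,G} → run E
t=10: ready={A,B,E,F,G} → run E
t=11: ready={A,B,F,G} → run A
t=12: ready={A,B,F,G} → run A
t=13: ready={A,B,F,G} → run A
t=14: ready={A,B,F,G} → run A
t=15: ready={B,F,G} → run F
t=16: ready={B,F,G} → run F
t=17: ready={B,F,G} → run F
t=18: ready={B,F,G} → run F
t=19: ready={B,F,G} → run F
t=20: ready={B,F,G} → run F
t=21: ready={B,G} → run B
t=22: ready={B,G} → run B
t=23: ready={B,G} → run B
t=24: ready={B,G} → run B
t=25: ready={G} → run G
t=26: ready={G} → run G
t=27: (idle)
t=28: (idle)
t=29: (idle)

completion order = D, E, A, F, B, G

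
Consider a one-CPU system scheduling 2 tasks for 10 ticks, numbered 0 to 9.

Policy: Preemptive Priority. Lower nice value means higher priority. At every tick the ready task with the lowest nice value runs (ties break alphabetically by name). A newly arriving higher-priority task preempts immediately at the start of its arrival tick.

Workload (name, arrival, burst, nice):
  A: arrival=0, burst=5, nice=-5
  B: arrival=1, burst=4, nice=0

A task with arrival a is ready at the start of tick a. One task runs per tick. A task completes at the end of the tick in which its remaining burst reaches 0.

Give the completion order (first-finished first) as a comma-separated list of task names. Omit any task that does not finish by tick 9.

completion order = A, B

t=0: ready={A} → run A
t=1: ready={A,B} → run A
t=2: ready={A,B} → run A
t=3: ready={A,B} → run A
t=4: ready={A,B} → run A
t=5: ready={B} → run B
t=6: ready={B} → run B
t=7: ready={B} → run B
t=8: ready={B} → run B
t=9: (idle)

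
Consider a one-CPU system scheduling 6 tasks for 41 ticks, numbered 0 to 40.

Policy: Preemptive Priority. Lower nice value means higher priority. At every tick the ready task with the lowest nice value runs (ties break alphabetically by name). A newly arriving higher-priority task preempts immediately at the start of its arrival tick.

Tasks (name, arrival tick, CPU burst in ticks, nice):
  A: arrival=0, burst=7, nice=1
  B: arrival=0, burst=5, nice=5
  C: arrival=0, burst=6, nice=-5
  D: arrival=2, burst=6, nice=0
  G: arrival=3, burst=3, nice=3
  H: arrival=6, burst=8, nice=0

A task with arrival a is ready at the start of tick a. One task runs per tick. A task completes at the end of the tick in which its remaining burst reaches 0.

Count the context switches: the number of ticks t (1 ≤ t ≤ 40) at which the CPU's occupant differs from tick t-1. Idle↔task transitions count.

t=0: ready={A,B,C} → run C
t=1: ready={A,B,C} → run C
t=2: ready={A,B,C,D} → run C
t=3: ready={A,B,C,D,G} → run C
t=4: ready={A,B,C,D,G} → run C
t=5: ready={A,B,C,D,G} → run C
t=6: ready={A,B,D,G,H} → run D
t=7: ready={A,B,D,G,H} → run D
t=8: ready={A,B,D,G,H} → run D
t=9: ready={A,B,D,G,H} → run D
t=10: ready={A,B,D,G,H} → run D
t=11: ready={A,B,D,G,H} → run D
t=12: ready={A,B,G,H} → run H
t=13: ready={A,B,G,H} → run H
t=14: ready={A,B,G,H} → run H
t=15: ready={A,B,G,H} → run H
t=16: ready={A,B,G,H} → run H
t=17: ready={A,B,G,H} → run H
t=18: ready={A,B,G,H} → run H
t=19: ready={A,B,G,H} → run H
t=20: ready={A,B,G} → run A
t=21: ready={A,B,G} → run A
t=22: ready={A,B,G} → run A
t=23: ready={A,B,G} → run A
t=24: ready={A,B,G} → run A
t=25: ready={A,B,G} → run A
t=26: ready={A,B,G} → run A
t=27: ready={B,G} → run G
t=28: ready={B,G} → run G
t=29: ready={B,G} → run G
t=30: ready={B} → run B
t=31: ready={B} → run B
t=32: ready={B} → run B
t=33: ready={B} → run B
t=34: ready={B} → run B
t=35: (idle)
t=36: (idle)
t=37: (idle)
t=38: (idle)
t=39: (idle)
t=40: (idle)

context switches = 6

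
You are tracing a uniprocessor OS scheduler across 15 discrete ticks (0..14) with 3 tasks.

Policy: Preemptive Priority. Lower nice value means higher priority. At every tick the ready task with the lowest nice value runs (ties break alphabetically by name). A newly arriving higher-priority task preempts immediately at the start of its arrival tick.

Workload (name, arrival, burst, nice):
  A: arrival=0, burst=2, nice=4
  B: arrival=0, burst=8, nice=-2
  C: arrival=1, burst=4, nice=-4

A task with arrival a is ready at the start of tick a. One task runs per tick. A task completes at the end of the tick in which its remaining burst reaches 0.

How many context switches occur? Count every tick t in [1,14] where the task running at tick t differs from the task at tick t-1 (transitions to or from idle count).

t=0: ready={A,B} → run B
t=1: ready={A,B,C} → run C
t=2: ready={A,B,C} → run C
t=3: ready={A,B,C} → run C
t=4: ready={A,B,C} → run C
t=5: ready={A,B} → run B
t=6: ready={A,B} → run B
t=7: ready={A,B} → run B
t=8: ready={A,B} → run B
t=9: ready={A,B} → run B
t=10: ready={A,B} → run B
t=11: ready={A,B} → run B
t=12: ready={A} → run A
t=13: ready={A} → run A
t=14: (idle)

context switches = 4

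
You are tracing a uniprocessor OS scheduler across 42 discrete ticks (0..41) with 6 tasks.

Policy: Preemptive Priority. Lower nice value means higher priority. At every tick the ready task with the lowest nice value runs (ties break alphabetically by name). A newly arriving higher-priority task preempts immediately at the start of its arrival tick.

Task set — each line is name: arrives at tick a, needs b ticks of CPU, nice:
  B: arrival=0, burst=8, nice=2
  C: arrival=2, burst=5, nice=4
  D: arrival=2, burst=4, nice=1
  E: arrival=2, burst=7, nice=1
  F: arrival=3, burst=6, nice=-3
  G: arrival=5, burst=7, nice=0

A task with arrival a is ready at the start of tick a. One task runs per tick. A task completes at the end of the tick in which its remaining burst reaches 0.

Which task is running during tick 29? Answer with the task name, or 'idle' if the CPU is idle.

running at tick 29 = B

t=0: ready={B} → run B
t=1: ready={B} → run B
t=2: ready={B,C,D,E} → run D
t=3: ready={B,C,D,E,F} → run F
t=4: ready={B,C,D,E,F} → run F
t=5: ready={B,C,D,E,F,G} → run F
t=6: ready={B,C,D,E,F,G} → run F
t=7: ready={B,C,D,E,F,G} → run F
t=8: ready={B,C,D,E,F,G} → run F
t=9: ready={B,C,D,E,G} → run G
t=10: ready={B,C,D,E,G} → run G
t=11: ready={B,C,D,E,G} → run G
t=12: ready={B,C,D,E,G} → run G
t=13: ready={B,C,D,E,G} → run G
t=14: ready={B,C,D,E,G} → run G
t=15: ready={B,C,D,E,G} → run G
t=16: ready={B,C,D,E} → run D
t=17: ready={B,C,D,E} → run D
t=18: ready={B,C,D,E} → run D
t=19: ready={B,C,E} → run E
t=20: ready={B,C,E} → run E
t=21: ready={B,C,E} → run E
t=22: ready={B,C,E} → run E
t=23: ready={B,C,E} → run E
t=24: ready={B,C,E} → run E
t=25: ready={B,C,E} → run E
t=26: ready={B,C} → run B
t=27: ready={B,C} → run B
t=28: ready={B,C} → run B
t=29: ready={B,C} → run B
t=30: ready={B,C} → run B
t=31: ready={B,C} → run B
t=32: ready={C} → run C
t=33: ready={C} → run C
t=34: ready={C} → run C
t=35: ready={C} → run C
t=36: ready={C} → run C
t=37: (idle)
t=38: (idle)
t=39: (idle)
t=40: (idle)
t=41: (idle)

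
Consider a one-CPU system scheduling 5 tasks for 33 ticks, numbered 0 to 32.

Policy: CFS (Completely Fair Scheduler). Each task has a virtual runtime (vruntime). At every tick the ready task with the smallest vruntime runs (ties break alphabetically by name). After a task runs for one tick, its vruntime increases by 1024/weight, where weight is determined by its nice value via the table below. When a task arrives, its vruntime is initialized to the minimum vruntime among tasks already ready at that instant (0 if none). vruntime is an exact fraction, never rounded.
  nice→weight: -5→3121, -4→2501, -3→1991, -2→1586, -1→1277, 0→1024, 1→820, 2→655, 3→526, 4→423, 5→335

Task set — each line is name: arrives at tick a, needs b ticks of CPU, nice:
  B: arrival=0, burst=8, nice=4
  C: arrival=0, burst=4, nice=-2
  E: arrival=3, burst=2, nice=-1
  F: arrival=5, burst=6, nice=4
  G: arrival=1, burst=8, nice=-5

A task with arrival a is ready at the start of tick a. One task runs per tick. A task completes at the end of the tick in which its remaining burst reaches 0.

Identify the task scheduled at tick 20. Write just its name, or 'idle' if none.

t=0: vr[B=0 C=0] → run B
t=1: vr[B=1024/423 C=0 G=0] → run C
t=2: vr[B=1024/423 C=512/793 G=0] → run G
t=3: vr[B=1024/423 C=512/793 E=1024/3121 G=1024/3121] → run E
t=4: vr[B=1024/423 C=512/793 E=4503552/3985517 G=1024/3121] → run G
t=5: vr[B=1024/423 C=512/793 E=4503552/3985517 F=512/793 G=2048/3121] → run C
t=6: vr[B=1024/423 C=1024/793 E=4503552/3985517 F=512/793 G=2048/3121] → run F
t=7: vr[B=1024/423 C=1024/793 E=4503552/3985517 F=1028608/335439 G=2048/3121] → run G
t=8: vr[B=1024/423 C=1024/793 E=4503552/3985517 F=1028608/335439 G=3072/3121] → run G
t=9: vr[B=1024/423 C=1024/793 E=4503552/3985517 F=1028608/335439 G=4096/3121] → run E
t=10: vr[B=1024/423 C=1024/793 F=1028608/335439 G=4096/3121] → run C
t=11: vr[B=1024/423 C=1536/793 F=1028608/335439 G=4096/3121] → run G
t=12: vr[B=1024/423 C=1536/793 F=1028608/335439 G=5120/3121] → run G
t=13: vr[B=1024/423 C=1536/793 F=1028608/335439 G=6144/3121] → run C
t=14: vr[B=1024/423 F=1028608/335439 G=6144/3121] → run G
t=15: vr[B=1024/423 F=1028608/335439 G=7168/3121] → run G
t=16: vr[B=1024/423 F=1028608/335439] → run B
t=17: vr[B=2048/423 F=1028608/335439] → run F
t=18: vr[B=2048/423 F=1840640/335439] → run B
t=19: vr[B=1024/141 F=1840640/335439] → run F
t=20: vr[B=1024/141 F=884224/111813] → run B
t=21: vr[B=4096/423 F=884224/111813] → run F
t=22: vr[B=4096/423 F=3464704/335439] → run B
t=23: vr[B=5120/423 F=3464704/335439] → run F
t=24: vr[B=5120/423 F=4276736/335439] → run B
t=25: vr[B=2048/141 F=4276736/335439] → run F
t=26: vr[B=2048/141] → run B
t=27: vr[B=7168/423] → run B
t=28: (idle)
t=29: (idle)
t=30: (idle)
t=31: (idle)
t=32: (idle)

running at tick 20 = B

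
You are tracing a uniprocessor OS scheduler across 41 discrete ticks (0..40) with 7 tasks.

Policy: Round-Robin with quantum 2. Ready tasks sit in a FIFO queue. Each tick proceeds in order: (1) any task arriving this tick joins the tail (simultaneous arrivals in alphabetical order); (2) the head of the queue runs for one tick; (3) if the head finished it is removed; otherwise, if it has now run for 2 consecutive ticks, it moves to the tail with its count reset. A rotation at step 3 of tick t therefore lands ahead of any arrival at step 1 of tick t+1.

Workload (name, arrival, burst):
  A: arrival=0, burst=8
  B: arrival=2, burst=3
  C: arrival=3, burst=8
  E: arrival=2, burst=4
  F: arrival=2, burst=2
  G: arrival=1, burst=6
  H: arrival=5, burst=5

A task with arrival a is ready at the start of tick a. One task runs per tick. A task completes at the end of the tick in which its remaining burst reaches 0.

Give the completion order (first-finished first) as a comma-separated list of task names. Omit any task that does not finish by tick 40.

t=0: queue=[A] q_used=0 → run A
t=1: queue=[A,G] q_used=1 → run A
t=2: queue=[G,A,B,E,F] q_used=0 → run G
t=3: queue=[G,A,B,E,F,C] q_used=1 → run G
t=4: queue=[A,B,E,F,C,G] q_used=0 → run A
t=5: queue=[A,B,E,F,C,G,H] q_used=1 → run A
t=6: queue=[B,E,F,C,G,H,A] q_used=0 → run B
t=7: queue=[B,E,F,C,G,H,A] q_used=1 → run B
t=8: queue=[E,F,C,G,H,A,B] q_used=0 → run E
t=9: queue=[E,F,C,G,H,A,B] q_used=1 → run E
t=10: queue=[F,C,G,H,A,B,E] q_used=0 → run F
t=11: queue=[F,C,G,H,A,B,E] q_used=1 → run F
t=12: queue=[C,G,H,A,B,E] q_used=0 → run C
t=13: queue=[C,G,H,A,B,E] q_used=1 → run C
t=14: queue=[G,H,A,B,E,C] q_used=0 → run G
t=15: queue=[G,H,A,B,E,C] q_used=1 → run G
t=16: queue=[H,A,B,E,C,G] q_used=0 → run H
t=17: queue=[H,A,B,E,C,G] q_used=1 → run H
t=18: queue=[A,B,E,C,G,H] q_used=0 → run A
t=19: queue=[A,B,E,C,G,H] q_used=1 → run A
t=20: queue=[B,E,C,G,H,A] q_used=0 → run B
t=21: queue=[E,C,G,H,A] q_used=0 → run E
t=22: queue=[E,C,G,H,A] q_used=1 → run E
t=23: queue=[C,G,H,A] q_used=0 → run C
t=24: queue=[C,G,H,A] q_used=1 → run C
t=25: queue=[G,H,A,C] q_used=0 → run G
t=26: queue=[G,H,A,C] q_used=1 → run G
t=27: queue=[H,A,C] q_used=0 → run H
t=28: queue=[H,A,C] q_used=1 → run H
t=29: queue=[A,C,H] q_used=0 → run A
t=30: queue=[A,C,H] q_used=1 → run A
t=31: queue=[C,H] q_used=0 → run C
t=32: queue=[C,H] q_used=1 → run C
t=33: queue=[H,C] q_used=0 → run H
t=34: queue=[C] q_used=0 → run C
t=35: queue=[C] q_used=1 → run C
t=36: (idle)
t=37: (idle)
t=38: (idle)
t=39: (idle)
t=40: (idle)

completion order = F, B, E, G, A, H, C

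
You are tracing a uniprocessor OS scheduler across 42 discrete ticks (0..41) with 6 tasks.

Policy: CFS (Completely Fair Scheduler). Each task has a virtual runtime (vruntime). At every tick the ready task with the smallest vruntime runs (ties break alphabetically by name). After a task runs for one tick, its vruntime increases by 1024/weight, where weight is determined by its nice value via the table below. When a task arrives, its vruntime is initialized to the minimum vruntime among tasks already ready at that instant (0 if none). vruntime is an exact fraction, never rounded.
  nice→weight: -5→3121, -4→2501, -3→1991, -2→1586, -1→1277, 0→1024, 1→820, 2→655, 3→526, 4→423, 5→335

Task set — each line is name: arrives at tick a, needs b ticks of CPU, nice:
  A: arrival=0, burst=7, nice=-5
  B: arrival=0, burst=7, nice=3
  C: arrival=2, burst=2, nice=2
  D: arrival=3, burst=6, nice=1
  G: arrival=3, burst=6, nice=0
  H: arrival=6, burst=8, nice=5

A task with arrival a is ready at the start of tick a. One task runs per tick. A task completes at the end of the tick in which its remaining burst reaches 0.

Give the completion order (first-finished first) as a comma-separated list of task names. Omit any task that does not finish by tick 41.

completion order = C, A, G, D, B, H

t=0: vr[A=0 B=0] → run A
t=1: vr[A=1024/3121 B=0] → run B
t=2: vr[A=1024/3121 B=512/263 C=1024/3121] → run A
t=3: vr[A=2048/3121 B=512/263 C=1024/3121 D=1024/3121 G=1024/3121] → run C
t=4: vr[A=2048/3121 B=512/263 C=3866624/2044255 D=1024/3121 G=1024/3121] → run D
t=5: vr[A=2048/3121 B=512/263 C=3866624/2044255 D=1008896/639805 G=1024/3121] → run G
t=6: vr[A=2048/3121 B=512/263 C=3866624/2044255 D=1008896/639805 G=4145/3121 H=2048/3121] → run A
t=7: vr[A=3072/3121 B=512/263 C=3866624/2044255 D=1008896/639805 G=4145/3121 H=2048/3121] → run H
t=8: vr[A=3072/3121 B=512/263 C=3866624/2044255 D=1008896/639805 G=4145/3121 H=3881984/1045535] → run A
t=9: vr[A=4096/3121 B=512/263 C=3866624/2044255 D=1008896/639805 G=4145/3121 H=3881984/1045535] → run A
t=10: vr[A=5120/3121 B=512/263 C=3866624/2044255 D=1008896/639805 G=4145/3121 H=3881984/1045535] → run G
t=11: vr[A=5120/3121 B=512/263 C=3866624/2044255 D=1008896/639805 G=7266/3121 H=3881984/1045535] → run D
t=12: vr[A=5120/3121 B=512/263 C=3866624/2044255 D=1807872/639805 G=7266/3121 H=3881984/1045535] → run A
t=13: vr[A=6144/3121 B=512/263 C=3866624/2044255 D=1807872/639805 G=7266/3121 H=3881984/1045535] → run C
t=14: vr[A=6144/3121 B=512/263 D=1807872/639805 G=7266/3121 H=3881984/1045535] → run B
t=15: vr[A=6144/3121 B=1024/263 D=1807872/639805 G=7266/3121 H=3881984/1045535] → run A
t=16: vr[B=1024/263 D=1807872/639805 G=7266/3121 H=3881984/1045535] → run G
t=17: vr[B=1024/263 D=1807872/639805 G=10387/3121 H=3881984/1045535] → run D
t=18: vr[B=1024/263 D=2606848/639805 G=10387/3121 H=3881984/1045535] → run G
t=19: vr[B=1024/263 D=2606848/639805 G=13508/3121 H=3881984/1045535] → run H
t=20: vr[B=1024/263 D=2606848/639805 G=13508/3121 H=7077888/1045535] → run B
t=21: vr[B=1536/263 D=2606848/639805 G=13508/3121 H=7077888/1045535] → run D
t=22: vr[B=1536/263 D=3405824/639805 G=13508/3121 H=7077888/1045535] → run G
t=23: vr[B=1536/263 D=3405824/639805 G=16629/3121 H=7077888/1045535] → run D
t=24: vr[B=1536/263 D=840960/127961 G=16629/3121 H=7077888/1045535] → run G
t=25: vr[B=1536/263 D=840960/127961 H=7077888/1045535] → run B
t=26: vr[B=2048/263 D=840960/127961 H=7077888/1045535] → run D
t=27: vr[B=2048/263 H=7077888/1045535] → run H
t=28: vr[B=2048/263 H=10273792/1045535] → run B
t=29: vr[B=2560/263 H=10273792/1045535] → run B
t=30: vr[B=3072/263 H=10273792/1045535] → run H
t=31: vr[B=3072/263 H=13469696/1045535] → run B
t=32: vr[H=13469696/1045535] → run H
t=33: vr[H=3333120/209107] → run H
t=34: vr[H=19861504/1045535] → run H
t=35: vr[H=23057408/1045535] → run H
t=36: (idle)
t=37: (idle)
t=38: (idle)
t=39: (idle)
t=40: (idle)
t=41: (idle)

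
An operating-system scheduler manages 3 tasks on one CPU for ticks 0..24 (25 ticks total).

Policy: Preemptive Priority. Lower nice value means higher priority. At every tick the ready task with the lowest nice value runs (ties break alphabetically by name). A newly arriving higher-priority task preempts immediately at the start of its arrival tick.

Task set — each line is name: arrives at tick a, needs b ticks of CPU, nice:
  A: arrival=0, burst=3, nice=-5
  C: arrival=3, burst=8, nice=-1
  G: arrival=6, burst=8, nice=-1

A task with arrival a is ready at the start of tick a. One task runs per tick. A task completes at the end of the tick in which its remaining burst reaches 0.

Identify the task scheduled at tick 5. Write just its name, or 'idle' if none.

t=0: ready={A} → run A
t=1: ready={A} → run A
t=2: ready={A} → run A
t=3: ready={C} → run C
t=4: ready={C} → run C
t=5: ready={C} → run C
t=6: ready={C,G} → run C
t=7: ready={C,G} → run C
t=8: ready={C,G} → run C
t=9: ready={C,G} → run C
t=10: ready={C,G} → run C
t=11: ready={G} → run G
t=12: ready={G} → run G
t=13: ready={G} → run G
t=14: ready={G} → run G
t=15: ready={G} → run G
t=16: ready={G} → run G
t=17: ready={G} → run G
t=18: ready={G} → run G
t=19: (idle)
t=20: (idle)
t=21: (idle)
t=22: (idle)
t=23: (idle)
t=24: (idle)

running at tick 5 = C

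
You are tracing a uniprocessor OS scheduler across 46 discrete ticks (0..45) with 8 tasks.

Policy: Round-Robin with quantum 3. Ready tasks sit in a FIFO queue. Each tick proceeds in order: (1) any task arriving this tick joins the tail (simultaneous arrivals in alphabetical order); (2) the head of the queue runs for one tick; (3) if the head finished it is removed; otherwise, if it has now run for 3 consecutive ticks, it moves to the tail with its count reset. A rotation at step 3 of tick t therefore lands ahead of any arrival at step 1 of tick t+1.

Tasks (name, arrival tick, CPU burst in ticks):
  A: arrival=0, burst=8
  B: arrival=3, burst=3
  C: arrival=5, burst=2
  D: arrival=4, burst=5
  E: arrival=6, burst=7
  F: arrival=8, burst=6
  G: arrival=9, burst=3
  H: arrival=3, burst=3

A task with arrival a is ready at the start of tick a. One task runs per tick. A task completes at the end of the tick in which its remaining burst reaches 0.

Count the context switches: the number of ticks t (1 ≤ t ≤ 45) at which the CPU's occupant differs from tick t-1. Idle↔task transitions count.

context switches = 13

t=0: queue=[A] q_used=0 → run A
t=1: queue=[A] q_used=1 → run A
t=2: queue=[A] q_used=2 → run A
t=3: queue=[A,B,H] q_used=0 → run A
t=4: queue=[A,B,H,D] q_used=1 → run A
t=5: queue=[A,B,H,D,C] q_used=2 → run A
t=6: queue=[B,H,D,C,A,E] q_used=0 → run B
t=7: queue=[B,H,D,C,A,E] q_used=1 → run B
t=8: queue=[B,H,D,C,A,E,F] q_used=2 → run B
t=9: queue=[H,D,C,A,E,F,G] q_used=0 → run H
t=10: queue=[H,D,C,A,E,F,G] q_used=1 → run H
t=11: queue=[H,D,C,A,E,F,G] q_used=2 → run H
t=12: queue=[D,C,A,E,F,G] q_used=0 → run D
t=13: queue=[D,C,A,E,F,G] q_used=1 → run D
t=14: queue=[D,C,A,E,F,G] q_used=2 → run D
t=15: queue=[C,A,E,F,G,D] q_used=0 → run C
t=16: queue=[C,A,E,F,G,D] q_used=1 → run C
t=17: queue=[A,E,F,G,D] q_used=0 → run A
t=18: queue=[A,E,F,G,D] q_used=1 → run A
t=19: queue=[E,F,G,D] q_used=0 → run E
t=20: queue=[E,F,G,D] q_used=1 → run E
t=21: queue=[E,F,G,D] q_used=2 → run E
t=22: queue=[F,G,D,E] q_used=0 → run F
t=23: queue=[F,G,D,E] q_used=1 → run F
t=24: queue=[F,G,D,E] q_used=2 → run F
t=25: queue=[G,D,E,F] q_used=0 → run G
t=26: queue=[G,D,E,F] q_used=1 → run G
t=27: queue=[G,D,E,F] q_used=2 → run G
t=28: queue=[D,E,F] q_used=0 → run D
t=29: queue=[D,E,F] q_used=1 → run D
t=30: queue=[E,F] q_used=0 → run E
t=31: queue=[E,F] q_used=1 → run E
t=32: queue=[E,F] q_used=2 → run E
t=33: queue=[F,E] q_used=0 → run F
t=34: queue=[F,E] q_used=1 → run F
t=35: queue=[F,E] q_used=2 → run F
t=36: queue=[E] q_used=0 → run E
t=37: (idle)
t=38: (idle)
t=39: (idle)
t=40: (idle)
t=41: (idle)
t=42: (idle)
t=43: (idle)
t=44: (idle)
t=45: (idle)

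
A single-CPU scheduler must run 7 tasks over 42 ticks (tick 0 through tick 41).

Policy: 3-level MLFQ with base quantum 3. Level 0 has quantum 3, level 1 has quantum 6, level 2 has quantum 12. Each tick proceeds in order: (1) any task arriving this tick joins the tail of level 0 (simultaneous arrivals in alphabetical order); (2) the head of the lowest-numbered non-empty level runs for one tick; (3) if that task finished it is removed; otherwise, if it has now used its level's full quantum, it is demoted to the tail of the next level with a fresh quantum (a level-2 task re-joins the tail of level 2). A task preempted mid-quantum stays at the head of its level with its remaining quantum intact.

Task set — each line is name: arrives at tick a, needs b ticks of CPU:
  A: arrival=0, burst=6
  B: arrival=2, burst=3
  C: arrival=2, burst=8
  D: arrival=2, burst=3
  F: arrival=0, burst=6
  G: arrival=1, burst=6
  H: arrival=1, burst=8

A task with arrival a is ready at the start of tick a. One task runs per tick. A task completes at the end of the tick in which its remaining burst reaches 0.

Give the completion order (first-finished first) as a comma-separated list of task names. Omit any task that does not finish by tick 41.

t=0: L0/L1/L2 = AF/-/- → run A
t=1: L0/L1/L2 = AFGH/-/- → run A
t=2: L0/L1/L2 = AFGHBCD/-/- → run A
t=3: L0/L1/L2 = FGHBCD/A/- → run F
t=4: L0/L1/L2 = FGHBCD/A/- → run F
t=5: L0/L1/L2 = FGHBCD/A/- → run F
t=6: L0/L1/L2 = GHBCD/AF/- → run G
t=7: L0/L1/L2 = GHBCD/AF/- → run G
t=8: L0/L1/L2 = GHBCD/AF/- → run G
t=9: L0/L1/L2 = HBCD/AFG/- → run H
t=10: L0/L1/L2 = HBCD/AFG/- → run H
t=11: L0/L1/L2 = HBCD/AFG/- → run H
t=12: L0/L1/L2 = BCD/AFGH/- → run B
t=13: L0/L1/L2 = BCD/AFGH/- → run B
t=14: L0/L1/L2 = BCD/AFGH/- → run B
t=15: L0/L1/L2 = CD/AFGH/- → run C
t=16: L0/L1/L2 = CD/AFGH/- → run C
t=17: L0/L1/L2 = CD/AFGH/- → run C
t=18: L0/L1/L2 = D/AFGHC/- → run D
t=19: L0/L1/L2 = D/AFGHC/- → run D
t=20: L0/L1/L2 = D/AFGHC/- → run D
t=21: L0/L1/L2 = -/AFGHC/- → run A
t=22: L0/L1/L2 = -/AFGHC/- → run A
t=23: L0/L1/L2 = -/AFGHC/- → run A
t=24: L0/L1/L2 = -/FGHC/- → run F
t=25: L0/L1/L2 = -/FGHC/- → run F
t=26: L0/L1/L2 = -/FGHC/- → run F
t=27: L0/L1/L2 = -/GHC/- → run G
t=28: L0/L1/L2 = -/GHC/- → run G
t=29: L0/L1/L2 = -/GHC/- → run G
t=30: L0/L1/L2 = -/HC/- → run H
t=31: L0/L1/L2 = -/HC/- → run H
t=32: L0/L1/L2 = -/HC/- → run H
t=33: L0/L1/L2 = -/HC/- → run H
t=34: L0/L1/L2 = -/HC/- → run H
t=35: L0/L1/L2 = -/C/- → run C
t=36: L0/L1/L2 = -/C/- → run C
t=37: L0/L1/L2 = -/C/- → run C
t=38: L0/L1/L2 = -/C/- → run C
t=39: L0/L1/L2 = -/C/- → run C
t=40: (idle)
t=41: (idle)

completion order = B, D, A, F, G, H, C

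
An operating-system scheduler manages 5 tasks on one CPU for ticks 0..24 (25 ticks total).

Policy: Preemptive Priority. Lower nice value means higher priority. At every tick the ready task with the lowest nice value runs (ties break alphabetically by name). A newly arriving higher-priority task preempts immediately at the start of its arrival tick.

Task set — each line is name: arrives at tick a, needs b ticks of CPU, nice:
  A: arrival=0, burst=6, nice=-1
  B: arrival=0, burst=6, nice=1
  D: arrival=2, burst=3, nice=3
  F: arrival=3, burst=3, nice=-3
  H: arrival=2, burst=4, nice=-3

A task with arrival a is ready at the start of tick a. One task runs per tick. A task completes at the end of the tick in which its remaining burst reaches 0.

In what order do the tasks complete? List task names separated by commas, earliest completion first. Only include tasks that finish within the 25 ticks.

t=0: ready={A,B} → run A
t=1: ready={A,B} → run A
t=2: ready={A,B,D,H} → run H
t=3: ready={A,B,D,F,H} → run F
t=4: ready={A,B,D,F,H} → run F
t=5: ready={A,B,D,F,H} → run F
t=6: ready={A,B,D,H} → run H
t=7: ready={A,B,D,H} → run H
t=8: ready={A,B,D,H} → run H
t=9: ready={A,B,D} → run A
t=10: ready={A,B,D} → run A
t=11: ready={A,B,D} → run A
t=12: ready={A,B,D} → run A
t=13: ready={B,D} → run B
t=14: ready={B,D} → run B
t=15: ready={B,D} → run B
t=16: ready={B,D} → run B
t=17: ready={B,D} → run B
t=18: ready={B,D} → run B
t=19: ready={D} → run D
t=20: ready={D} → run D
t=21: ready={D} → run D
t=22: (idle)
t=23: (idle)
t=24: (idle)

completion order = F, H, A, B, D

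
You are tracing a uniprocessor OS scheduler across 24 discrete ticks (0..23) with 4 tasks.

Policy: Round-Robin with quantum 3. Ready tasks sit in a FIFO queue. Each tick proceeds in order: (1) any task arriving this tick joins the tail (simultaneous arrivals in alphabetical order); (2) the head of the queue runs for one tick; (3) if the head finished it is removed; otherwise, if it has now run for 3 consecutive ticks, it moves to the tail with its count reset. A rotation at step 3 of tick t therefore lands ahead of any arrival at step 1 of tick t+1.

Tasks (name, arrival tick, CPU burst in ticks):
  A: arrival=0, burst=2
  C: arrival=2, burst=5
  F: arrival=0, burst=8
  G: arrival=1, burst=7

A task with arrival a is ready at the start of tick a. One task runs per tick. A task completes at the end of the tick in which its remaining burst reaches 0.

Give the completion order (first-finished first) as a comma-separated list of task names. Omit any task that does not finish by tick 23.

t=0: queue=[A,F] q_used=0 → run A
t=1: queue=[A,F,G] q_used=1 → run A
t=2: queue=[F,G,C] q_used=0 → run F
t=3: queue=[F,G,C] q_used=1 → run F
t=4: queue=[F,G,C] q_used=2 → run F
t=5: queue=[G,C,F] q_used=0 → run G
t=6: queue=[G,C,F] q_used=1 → run G
t=7: queue=[G,C,F] q_used=2 → run G
t=8: queue=[C,F,G] q_used=0 → run C
t=9: queue=[C,F,G] q_used=1 → run C
t=10: queue=[C,F,G] q_used=2 → run C
t=11: queue=[F,G,C] q_used=0 → run F
t=12: queue=[F,G,C] q_used=1 → run F
t=13: queue=[F,G,C] q_used=2 → run F
t=14: queue=[G,C,F] q_used=0 → run G
t=15: queue=[G,C,F] q_used=1 → run G
t=16: queue=[G,C,F] q_used=2 → run G
t=17: queue=[C,F,G] q_used=0 → run C
t=18: queue=[C,F,G] q_used=1 → run C
t=19: queue=[F,G] q_used=0 → run F
t=20: queue=[F,G] q_used=1 → run F
t=21: queue=[G] q_used=0 → run G
t=22: (idle)
t=23: (idle)

completion order = A, C, F, G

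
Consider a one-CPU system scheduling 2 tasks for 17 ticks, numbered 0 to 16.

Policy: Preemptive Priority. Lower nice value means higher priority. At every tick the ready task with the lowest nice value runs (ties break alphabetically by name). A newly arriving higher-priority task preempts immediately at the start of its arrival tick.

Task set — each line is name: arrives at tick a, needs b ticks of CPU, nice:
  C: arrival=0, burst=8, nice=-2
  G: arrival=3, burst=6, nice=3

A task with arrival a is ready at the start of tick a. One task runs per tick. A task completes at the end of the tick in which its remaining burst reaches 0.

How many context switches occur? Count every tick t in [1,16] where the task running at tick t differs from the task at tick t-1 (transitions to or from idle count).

t=0: ready={C} → run C
t=1: ready={C} → run C
t=2: ready={C} → run C
t=3: ready={C,G} → run C
t=4: ready={C,G} → run C
t=5: ready={C,G} → run C
t=6: ready={C,G} → run C
t=7: ready={C,G} → run C
t=8: ready={G} → run G
t=9: ready={G} → run G
t=10: ready={G} → run G
t=11: ready={G} → run G
t=12: ready={G} → run G
t=13: ready={G} → run G
t=14: (idle)
t=15: (idle)
t=16: (idle)

context switches = 2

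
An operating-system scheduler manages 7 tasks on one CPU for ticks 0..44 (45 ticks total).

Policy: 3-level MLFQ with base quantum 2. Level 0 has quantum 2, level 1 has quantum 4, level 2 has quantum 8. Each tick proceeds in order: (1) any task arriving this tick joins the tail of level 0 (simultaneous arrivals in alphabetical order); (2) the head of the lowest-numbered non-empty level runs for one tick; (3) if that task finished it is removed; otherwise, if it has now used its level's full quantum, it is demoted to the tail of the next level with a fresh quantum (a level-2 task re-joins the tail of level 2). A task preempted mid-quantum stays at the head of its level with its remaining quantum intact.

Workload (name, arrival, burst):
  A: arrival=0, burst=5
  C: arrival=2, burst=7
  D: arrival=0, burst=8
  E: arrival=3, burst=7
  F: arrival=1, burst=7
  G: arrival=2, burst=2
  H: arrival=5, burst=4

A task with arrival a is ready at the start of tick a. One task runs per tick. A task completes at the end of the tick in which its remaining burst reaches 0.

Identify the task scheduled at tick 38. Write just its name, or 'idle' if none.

t=0: L0/L1/L2 = AD/-/- → run A
t=1: L0/L1/L2 = ADF/-/- → run A
t=2: L0/L1/L2 = DFCG/A/- → run D
t=3: L0/L1/L2 = DFCGE/A/- → run D
t=4: L0/L1/L2 = FCGE/AD/- → run F
t=5: L0/L1/L2 = FCGEH/AD/- → run F
t=6: L0/L1/L2 = CGEH/ADF/- → run C
t=7: L0/L1/L2 = CGEH/ADF/- → run C
t=8: L0/L1/L2 = GEH/ADFC/- → run G
t=9: L0/L1/L2 = GEH/ADFC/- → run G
t=10: L0/L1/L2 = EH/ADFC/- → run E
t=11: L0/L1/L2 = EH/ADFC/- → run E
t=12: L0/L1/L2 = H/ADFCE/- → run H
t=13: L0/L1/L2 = H/ADFCE/- → run H
t=14: L0/L1/L2 = -/ADFCEH/- → run A
t=15: L0/L1/L2 = -/ADFCEH/- → run A
t=16: L0/L1/L2 = -/ADFCEH/- → run A
t=17: L0/L1/L2 = -/DFCEH/- → run D
t=18: L0/L1/L2 = -/DFCEH/- → run D
t=19: L0/L1/L2 = -/DFCEH/- → run D
t=20: L0/L1/L2 = -/DFCEH/- → run D
t=21: L0/L1/L2 = -/FCEH/D → run F
t=22: L0/L1/L2 = -/FCEH/D → run F
t=23: L0/L1/L2 = -/FCEH/D → run F
t=24: L0/L1/L2 = -/FCEH/D → run F
t=25: L0/L1/L2 = -/CEH/DF → run C
t=26: L0/L1/L2 = -/CEH/DF → run C
t=27: L0/L1/L2 = -/CEH/DF → run C
t=28: L0/L1/L2 = -/CEH/DF → run C
t=29: L0/L1/L2 = -/EH/DFC → run E
t=30: L0/L1/L2 = -/EH/DFC → run E
t=31: L0/L1/L2 = -/EH/DFC → run E
t=32: L0/L1/L2 = -/EH/DFC → run E
t=33: L0/L1/L2 = -/H/DFCE → run H
t=34: L0/L1/L2 = -/H/DFCE → run H
t=35: L0/L1/L2 = -/-/DFCE → run D
t=36: L0/L1/L2 = -/-/DFCE → run D
t=37: L0/L1/L2 = -/-/FCE → run F
t=38: L0/L1/L2 = -/-/CE → run C
t=39: L0/L1/L2 = -/-/E → run E
t=40: (idle)
t=41: (idle)
t=42: (idle)
t=43: (idle)
t=44: (idle)

running at tick 38 = C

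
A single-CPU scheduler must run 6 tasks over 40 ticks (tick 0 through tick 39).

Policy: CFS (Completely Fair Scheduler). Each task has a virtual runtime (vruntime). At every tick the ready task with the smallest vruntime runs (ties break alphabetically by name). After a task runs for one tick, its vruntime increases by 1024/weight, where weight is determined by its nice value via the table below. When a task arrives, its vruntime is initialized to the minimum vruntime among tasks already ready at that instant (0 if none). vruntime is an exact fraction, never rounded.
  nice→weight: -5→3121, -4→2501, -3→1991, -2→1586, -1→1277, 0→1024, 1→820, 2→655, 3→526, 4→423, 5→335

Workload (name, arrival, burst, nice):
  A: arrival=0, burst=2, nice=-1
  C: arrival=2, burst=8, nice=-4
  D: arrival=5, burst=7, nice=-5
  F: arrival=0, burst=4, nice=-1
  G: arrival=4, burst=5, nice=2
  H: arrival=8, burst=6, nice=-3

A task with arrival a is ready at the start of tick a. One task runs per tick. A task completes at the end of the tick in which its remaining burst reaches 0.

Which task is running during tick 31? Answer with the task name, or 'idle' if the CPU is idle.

t=0: vr[A=0 F=0] → run A
t=1: vr[A=1024/1277 F=0] → run F
t=2: vr[A=1024/1277 C=1024/1277 F=1024/1277] → run A
t=3: vr[C=1024/1277 F=1024/1277] → run C
t=4: vr[C=3868672/3193777 F=1024/1277 G=1024/1277] → run F
t=5: vr[C=3868672/3193777 D=1024/1277 F=2048/1277 G=1024/1277] → run D
t=6: vr[C=3868672/3193777 D=4503552/3985517 F=2048/1277 G=1024/1277] → run G
t=7: vr[C=3868672/3193777 D=4503552/3985517 F=2048/1277 G=1978368/836435] → run D
t=8: vr[C=3868672/3193777 D=5811200/3985517 F=2048/1277 G=1978368/836435 H=3868672/3193777] → run C
t=9: vr[C=5176320/3193777 D=5811200/3985517 F=2048/1277 G=1978368/836435 H=3868672/3193777] → run H
t=10: vr[C=5176320/3193777 D=5811200/3985517 F=2048/1277 G=1978368/836435 H=10972953600/6358810007] → run D
t=11: vr[C=5176320/3193777 D=7118848/3985517 F=2048/1277 G=1978368/836435 H=10972953600/6358810007] → run F
t=12: vr[C=5176320/3193777 D=7118848/3985517 F=3072/1277 G=1978368/836435 H=10972953600/6358810007] → run C
t=13: vr[C=6483968/3193777 D=7118848/3985517 F=3072/1277 G=1978368/836435 H=10972953600/6358810007] → run H
t=14: vr[C=6483968/3193777 D=7118848/3985517 F=3072/1277 G=1978368/836435 H=14243381248/6358810007] → run D
t=15: vr[C=6483968/3193777 D=8426496/3985517 F=3072/1277 G=1978368/836435 H=14243381248/6358810007] → run C
t=16: vr[C=7791616/3193777 D=8426496/3985517 F=3072/1277 G=1978368/836435 H=14243381248/6358810007] → run D
t=17: vr[C=7791616/3193777 D=9734144/3985517 F=3072/1277 G=1978368/836435 H=14243381248/6358810007] → run H
t=18: vr[C=7791616/3193777 D=9734144/3985517 F=3072/1277 G=1978368/836435 H=17513808896/6358810007] → run G
t=19: vr[C=7791616/3193777 D=9734144/3985517 F=3072/1277 G=3286016/836435 H=17513808896/6358810007] → run F
t=20: vr[C=7791616/3193777 D=9734144/3985517 G=3286016/836435 H=17513808896/6358810007] → run C
t=21: vr[C=9099264/3193777 D=9734144/3985517 G=3286016/836435 H=17513808896/6358810007] → run D
t=22: vr[C=9099264/3193777 D=11041792/3985517 G=3286016/836435 H=17513808896/6358810007] → run H
t=23: vr[C=9099264/3193777 D=11041792/3985517 G=3286016/836435 H=20784236544/6358810007] → run D
t=24: vr[C=9099264/3193777 G=3286016/836435 H=20784236544/6358810007] → run C
t=25: vr[C=10406912/3193777 G=3286016/836435 H=20784236544/6358810007] → run C
t=26: vr[C=11714560/3193777 G=3286016/836435 H=20784236544/6358810007] → run H
t=27: vr[C=11714560/3193777 G=3286016/836435 H=24054664192/6358810007] → run C
t=28: vr[G=3286016/836435 H=24054664192/6358810007] → run H
t=29: vr[G=3286016/836435] → run G
t=30: vr[G=4593664/836435] → run G
t=31: vr[G=5901312/836435] → run G
t=32: (idle)
t=33: (idle)
t=34: (idle)
t=35: (idle)
t=36: (idle)
t=37: (idle)
t=38: (idle)
t=39: (idle)

running at tick 31 = G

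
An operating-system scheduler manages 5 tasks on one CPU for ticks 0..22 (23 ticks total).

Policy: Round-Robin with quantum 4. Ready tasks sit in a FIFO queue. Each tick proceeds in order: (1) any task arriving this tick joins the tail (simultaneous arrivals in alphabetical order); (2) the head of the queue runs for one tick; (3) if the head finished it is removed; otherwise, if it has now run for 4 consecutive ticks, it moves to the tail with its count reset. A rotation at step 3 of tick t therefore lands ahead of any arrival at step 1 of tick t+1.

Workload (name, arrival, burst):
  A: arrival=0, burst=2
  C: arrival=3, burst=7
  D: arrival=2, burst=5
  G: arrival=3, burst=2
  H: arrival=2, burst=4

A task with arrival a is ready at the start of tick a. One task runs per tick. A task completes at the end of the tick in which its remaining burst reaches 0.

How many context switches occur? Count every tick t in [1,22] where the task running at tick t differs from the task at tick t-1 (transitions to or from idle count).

t=0: queue=[A] q_used=0 → run A
t=1: queue=[A] q_used=1 → run A
t=2: queue=[D,H] q_used=0 → run D
t=3: queue=[D,H,C,G] q_used=1 → run D
t=4: queue=[D,H,C,G] q_used=2 → run D
t=5: queue=[D,H,C,G] q_used=3 → run D
t=6: queue=[H,C,G,D] q_used=0 → run H
t=7: queue=[H,C,G,D] q_used=1 → run H
t=8: queue=[H,C,G,D] q_used=2 → run H
t=9: queue=[H,C,G,D] q_used=3 → run H
t=10: queue=[C,G,D] q_used=0 → run C
t=11: queue=[C,G,D] q_used=1 → run C
t=12: queue=[C,G,D] q_used=2 → run C
t=13: queue=[C,G,D] q_used=3 → run C
t=14: queue=[G,D,C] q_used=0 → run G
t=15: queue=[G,D,C] q_used=1 → run G
t=16: queue=[D,C] q_used=0 → run D
t=17: queue=[C] q_used=0 → run C
t=18: queue=[C] q_used=1 → run C
t=19: queue=[C] q_used=2 → run C
t=20: (idle)
t=21: (idle)
t=22: (idle)

context switches = 7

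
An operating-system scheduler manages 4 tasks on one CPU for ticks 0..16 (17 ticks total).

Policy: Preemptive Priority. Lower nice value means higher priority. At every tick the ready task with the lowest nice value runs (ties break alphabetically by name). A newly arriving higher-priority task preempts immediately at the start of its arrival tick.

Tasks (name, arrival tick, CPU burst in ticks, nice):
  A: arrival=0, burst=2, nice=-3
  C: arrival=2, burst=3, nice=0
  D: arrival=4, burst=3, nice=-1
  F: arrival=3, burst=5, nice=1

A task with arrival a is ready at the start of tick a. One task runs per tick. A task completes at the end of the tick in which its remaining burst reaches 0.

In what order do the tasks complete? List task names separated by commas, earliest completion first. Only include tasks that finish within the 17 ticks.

completion order = A, D, C, F

t=0: ready={A} → run A
t=1: ready={A} → run A
t=2: ready={C} → run C
t=3: ready={C,F} → run C
t=4: ready={C,D,F} → run D
t=5: ready={C,D,F} → run D
t=6: ready={C,D,F} → run D
t=7: ready={C,F} → run C
t=8: ready={F} → run F
t=9: ready={F} → run F
t=10: ready={F} → run F
t=11: ready={F} → run F
t=12: ready={F} → run F
t=13: (idle)
t=14: (idle)
t=15: (idle)
t=16: (idle)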